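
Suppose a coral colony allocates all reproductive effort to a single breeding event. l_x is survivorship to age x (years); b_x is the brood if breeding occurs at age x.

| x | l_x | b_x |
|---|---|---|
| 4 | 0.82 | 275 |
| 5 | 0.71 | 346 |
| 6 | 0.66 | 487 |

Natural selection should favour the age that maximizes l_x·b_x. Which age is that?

Expected offspring if breeding at age x = l_x × b_x:
  age 4: 0.82 × 275 = 225.500
  age 5: 0.71 × 346 = 245.660
  age 6: 0.66 × 487 = 321.420
Maximum at age 6 (321.420).

6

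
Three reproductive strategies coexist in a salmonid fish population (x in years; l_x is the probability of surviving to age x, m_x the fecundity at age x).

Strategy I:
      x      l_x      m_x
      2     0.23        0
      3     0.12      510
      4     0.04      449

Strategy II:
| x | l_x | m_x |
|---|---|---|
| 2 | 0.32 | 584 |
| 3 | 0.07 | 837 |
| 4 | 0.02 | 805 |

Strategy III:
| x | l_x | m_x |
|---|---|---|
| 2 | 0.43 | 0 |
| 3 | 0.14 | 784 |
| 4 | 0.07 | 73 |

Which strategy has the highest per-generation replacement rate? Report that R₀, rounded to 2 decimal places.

261.57

Strategy I: R₀ = 0.23×0 + 0.12×510 + 0.04×449 = 79.1600
Strategy II: R₀ = 0.32×584 + 0.07×837 + 0.02×805 = 261.5700
Strategy III: R₀ = 0.43×0 + 0.14×784 + 0.07×73 = 114.8700
Highest R₀: strategy II with 261.5700.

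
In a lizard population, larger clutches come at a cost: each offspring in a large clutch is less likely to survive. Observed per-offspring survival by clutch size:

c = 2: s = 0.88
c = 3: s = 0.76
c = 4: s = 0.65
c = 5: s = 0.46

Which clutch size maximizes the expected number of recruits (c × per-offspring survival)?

Expected recruits = c × s(c):
  c=2: 2 × 0.88 = 1.760
  c=3: 3 × 0.76 = 2.280
  c=4: 4 × 0.65 = 2.600
  c=5: 5 × 0.46 = 2.300
Maximum at c = 4 (2.600 recruits).

4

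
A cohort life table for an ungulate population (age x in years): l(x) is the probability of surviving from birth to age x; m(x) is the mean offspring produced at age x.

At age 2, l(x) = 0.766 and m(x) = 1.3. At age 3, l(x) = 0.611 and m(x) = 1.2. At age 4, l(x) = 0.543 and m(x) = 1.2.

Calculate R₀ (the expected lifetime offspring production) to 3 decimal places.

R₀ = Σ l(x) m(x):
  age 2: 0.766 × 1.3 = 0.9958
  age 3: 0.611 × 1.2 = 0.7332
  age 4: 0.543 × 1.2 = 0.6516
R₀ = 0.9958 + 0.7332 + 0.6516 = 2.3806

2.381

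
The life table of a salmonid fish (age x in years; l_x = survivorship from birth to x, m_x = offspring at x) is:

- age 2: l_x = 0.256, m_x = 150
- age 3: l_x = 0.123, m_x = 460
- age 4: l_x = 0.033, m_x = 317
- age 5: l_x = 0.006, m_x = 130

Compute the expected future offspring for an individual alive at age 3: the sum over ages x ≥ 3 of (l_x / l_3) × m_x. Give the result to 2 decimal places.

551.39

l_3 = 0.123. Conditional survival from age 3 to x is l_x / l_3.
  x=3: (0.123/0.123) × 460 = 460.0000
  x=4: (0.033/0.123) × 317 = 85.0488
  x=5: (0.006/0.123) × 130 = 6.3415
Sum = 460.0000 + 85.0488 + 6.3415 = 551.3902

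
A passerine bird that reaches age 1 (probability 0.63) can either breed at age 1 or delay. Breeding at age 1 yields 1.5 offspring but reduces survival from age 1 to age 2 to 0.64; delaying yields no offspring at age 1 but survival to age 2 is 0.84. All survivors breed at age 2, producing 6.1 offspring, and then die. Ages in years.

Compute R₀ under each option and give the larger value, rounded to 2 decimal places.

3.40

breed at age 1: R₀ = 0.63 × (1.5 + 0.64 × 6.1) = 0.63 × 5.4040 = 3.4045
delay to age 2: R₀ = 0.63 × (0.84 × 6.1) = 0.63 × 5.1240 = 3.2281
Higher: breed at age 1 (3.4045).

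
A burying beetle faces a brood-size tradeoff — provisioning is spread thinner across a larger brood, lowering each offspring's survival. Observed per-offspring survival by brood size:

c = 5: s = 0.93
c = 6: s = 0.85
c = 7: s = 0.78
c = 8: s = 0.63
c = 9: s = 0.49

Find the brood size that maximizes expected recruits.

Expected recruits = c × s(c):
  c=5: 5 × 0.93 = 4.650
  c=6: 6 × 0.85 = 5.100
  c=7: 7 × 0.78 = 5.460
  c=8: 8 × 0.63 = 5.040
  c=9: 9 × 0.49 = 4.410
Maximum at c = 7 (5.460 recruits).

7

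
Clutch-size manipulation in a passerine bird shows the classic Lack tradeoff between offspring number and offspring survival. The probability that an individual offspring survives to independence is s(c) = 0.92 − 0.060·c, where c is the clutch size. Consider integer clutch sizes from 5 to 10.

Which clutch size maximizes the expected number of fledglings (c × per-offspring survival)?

8

Expected fledglings = c × s(c):
  c=5: 5 × 0.620 = 3.100
  c=6: 6 × 0.560 = 3.360
  c=7: 7 × 0.500 = 3.500
  c=8: 8 × 0.440 = 3.520
  c=9: 9 × 0.380 = 3.420
  c=10: 10 × 0.320 = 3.200
Maximum at c = 8 (3.520 fledglings).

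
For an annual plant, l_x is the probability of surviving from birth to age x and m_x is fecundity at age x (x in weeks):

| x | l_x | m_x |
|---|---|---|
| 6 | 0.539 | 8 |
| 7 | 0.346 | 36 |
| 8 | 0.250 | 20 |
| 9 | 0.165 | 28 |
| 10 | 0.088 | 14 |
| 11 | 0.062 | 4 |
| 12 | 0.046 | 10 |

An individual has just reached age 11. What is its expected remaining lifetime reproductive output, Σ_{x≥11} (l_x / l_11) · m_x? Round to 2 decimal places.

l_11 = 0.062. Conditional survival from age 11 to x is l_x / l_11.
  x=11: (0.062/0.062) × 4 = 4.0000
  x=12: (0.046/0.062) × 10 = 7.4194
Sum = 4.0000 + 7.4194 = 11.4194

11.42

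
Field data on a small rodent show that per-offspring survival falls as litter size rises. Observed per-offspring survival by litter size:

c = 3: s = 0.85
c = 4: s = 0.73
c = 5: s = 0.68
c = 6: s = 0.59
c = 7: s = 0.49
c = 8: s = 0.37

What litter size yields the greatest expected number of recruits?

Expected recruits = c × s(c):
  c=3: 3 × 0.85 = 2.550
  c=4: 4 × 0.73 = 2.920
  c=5: 5 × 0.68 = 3.400
  c=6: 6 × 0.59 = 3.540
  c=7: 7 × 0.49 = 3.430
  c=8: 8 × 0.37 = 2.960
Maximum at c = 6 (3.540 recruits).

6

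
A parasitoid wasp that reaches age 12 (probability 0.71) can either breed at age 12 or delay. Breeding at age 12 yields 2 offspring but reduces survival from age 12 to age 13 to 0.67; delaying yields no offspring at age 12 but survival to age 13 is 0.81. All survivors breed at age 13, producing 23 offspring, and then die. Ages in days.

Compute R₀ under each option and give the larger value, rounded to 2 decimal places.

13.23

breed at age 12: R₀ = 0.71 × (2 + 0.67 × 23) = 0.71 × 17.4100 = 12.3611
delay to age 13: R₀ = 0.71 × (0.81 × 23) = 0.71 × 18.6300 = 13.2273
Higher: delay to age 13 (13.2273).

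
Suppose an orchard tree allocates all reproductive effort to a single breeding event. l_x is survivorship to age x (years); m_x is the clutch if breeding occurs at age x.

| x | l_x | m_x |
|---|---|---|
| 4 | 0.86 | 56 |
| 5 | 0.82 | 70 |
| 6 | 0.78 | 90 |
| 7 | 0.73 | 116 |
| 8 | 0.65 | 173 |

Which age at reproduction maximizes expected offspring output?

8

Expected offspring if breeding at age x = l_x × m_x:
  age 4: 0.86 × 56 = 48.160
  age 5: 0.82 × 70 = 57.400
  age 6: 0.78 × 90 = 70.200
  age 7: 0.73 × 116 = 84.680
  age 8: 0.65 × 173 = 112.450
Maximum at age 8 (112.450).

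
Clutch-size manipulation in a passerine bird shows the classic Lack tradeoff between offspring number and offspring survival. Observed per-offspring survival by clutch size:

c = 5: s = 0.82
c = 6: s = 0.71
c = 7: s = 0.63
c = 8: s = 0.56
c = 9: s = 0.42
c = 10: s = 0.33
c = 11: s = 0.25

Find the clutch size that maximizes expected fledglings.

Expected fledglings = c × s(c):
  c=5: 5 × 0.82 = 4.100
  c=6: 6 × 0.71 = 4.260
  c=7: 7 × 0.63 = 4.410
  c=8: 8 × 0.56 = 4.480
  c=9: 9 × 0.42 = 3.780
  c=10: 10 × 0.33 = 3.300
  c=11: 11 × 0.25 = 2.750
Maximum at c = 8 (4.480 fledglings).

8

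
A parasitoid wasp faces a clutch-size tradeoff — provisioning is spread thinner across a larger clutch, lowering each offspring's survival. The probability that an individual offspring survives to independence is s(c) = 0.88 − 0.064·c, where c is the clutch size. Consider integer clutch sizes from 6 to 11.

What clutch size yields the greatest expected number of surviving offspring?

Expected surviving offspring = c × s(c):
  c=6: 6 × 0.496 = 2.976
  c=7: 7 × 0.432 = 3.024
  c=8: 8 × 0.368 = 2.944
  c=9: 9 × 0.304 = 2.736
  c=10: 10 × 0.240 = 2.400
  c=11: 11 × 0.176 = 1.936
Maximum at c = 7 (3.024 surviving offspring).

7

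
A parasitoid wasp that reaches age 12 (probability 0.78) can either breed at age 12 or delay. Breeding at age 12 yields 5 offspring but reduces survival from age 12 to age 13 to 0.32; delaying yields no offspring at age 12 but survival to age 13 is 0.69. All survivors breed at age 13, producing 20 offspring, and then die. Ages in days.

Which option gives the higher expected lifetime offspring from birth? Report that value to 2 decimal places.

breed at age 12: R₀ = 0.78 × (5 + 0.32 × 20) = 0.78 × 11.4000 = 8.8920
delay to age 13: R₀ = 0.78 × (0.69 × 20) = 0.78 × 13.8000 = 10.7640
Higher: delay to age 13 (10.7640).

10.76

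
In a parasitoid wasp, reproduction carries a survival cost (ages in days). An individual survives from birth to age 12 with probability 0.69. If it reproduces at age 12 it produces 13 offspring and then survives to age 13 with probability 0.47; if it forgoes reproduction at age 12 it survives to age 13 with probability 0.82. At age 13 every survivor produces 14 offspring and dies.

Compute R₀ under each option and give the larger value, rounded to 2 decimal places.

13.51

breed at age 12: R₀ = 0.69 × (13 + 0.47 × 14) = 0.69 × 19.5800 = 13.5102
delay to age 13: R₀ = 0.69 × (0.82 × 14) = 0.69 × 11.4800 = 7.9212
Higher: breed at age 12 (13.5102).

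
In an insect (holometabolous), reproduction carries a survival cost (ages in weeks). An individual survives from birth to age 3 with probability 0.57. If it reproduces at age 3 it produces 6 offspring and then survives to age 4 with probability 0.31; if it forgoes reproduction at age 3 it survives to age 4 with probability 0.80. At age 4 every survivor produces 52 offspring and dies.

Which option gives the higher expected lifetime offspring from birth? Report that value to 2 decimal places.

breed at age 3: R₀ = 0.57 × (6 + 0.31 × 52) = 0.57 × 22.1200 = 12.6084
delay to age 4: R₀ = 0.57 × (0.80 × 52) = 0.57 × 41.6000 = 23.7120
Higher: delay to age 4 (23.7120).

23.71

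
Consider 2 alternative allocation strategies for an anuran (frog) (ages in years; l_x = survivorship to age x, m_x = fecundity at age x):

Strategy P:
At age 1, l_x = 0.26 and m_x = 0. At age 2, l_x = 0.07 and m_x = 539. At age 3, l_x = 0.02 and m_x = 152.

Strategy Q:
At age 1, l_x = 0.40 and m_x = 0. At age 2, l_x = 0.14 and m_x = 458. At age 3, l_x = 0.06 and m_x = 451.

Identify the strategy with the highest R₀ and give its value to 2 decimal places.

91.18

Strategy P: R₀ = 0.26×0 + 0.07×539 + 0.02×152 = 40.7700
Strategy Q: R₀ = 0.40×0 + 0.14×458 + 0.06×451 = 91.1800
Highest R₀: strategy Q with 91.1800.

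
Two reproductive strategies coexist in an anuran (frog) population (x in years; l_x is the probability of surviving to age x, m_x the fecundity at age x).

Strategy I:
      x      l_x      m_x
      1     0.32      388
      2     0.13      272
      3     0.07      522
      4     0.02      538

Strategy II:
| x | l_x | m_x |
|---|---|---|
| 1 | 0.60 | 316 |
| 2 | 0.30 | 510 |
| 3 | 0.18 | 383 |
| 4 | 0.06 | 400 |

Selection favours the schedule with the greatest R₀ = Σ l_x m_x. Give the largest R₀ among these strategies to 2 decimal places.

Strategy I: R₀ = 0.32×388 + 0.13×272 + 0.07×522 + 0.02×538 = 206.8200
Strategy II: R₀ = 0.60×316 + 0.30×510 + 0.18×383 + 0.06×400 = 435.5400
Highest R₀: strategy II with 435.5400.

435.54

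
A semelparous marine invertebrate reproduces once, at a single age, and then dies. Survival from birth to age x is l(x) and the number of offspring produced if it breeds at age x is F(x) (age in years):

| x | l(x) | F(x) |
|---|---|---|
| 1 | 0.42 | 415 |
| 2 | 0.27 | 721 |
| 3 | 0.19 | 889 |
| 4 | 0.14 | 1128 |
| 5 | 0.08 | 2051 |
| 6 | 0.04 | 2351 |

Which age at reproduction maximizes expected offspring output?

Expected offspring if breeding at age x = l(x) × F(x):
  age 1: 0.42 × 415 = 174.300
  age 2: 0.27 × 721 = 194.670
  age 3: 0.19 × 889 = 168.910
  age 4: 0.14 × 1128 = 157.920
  age 5: 0.08 × 2051 = 164.080
  age 6: 0.04 × 2351 = 94.040
Maximum at age 2 (194.670).

2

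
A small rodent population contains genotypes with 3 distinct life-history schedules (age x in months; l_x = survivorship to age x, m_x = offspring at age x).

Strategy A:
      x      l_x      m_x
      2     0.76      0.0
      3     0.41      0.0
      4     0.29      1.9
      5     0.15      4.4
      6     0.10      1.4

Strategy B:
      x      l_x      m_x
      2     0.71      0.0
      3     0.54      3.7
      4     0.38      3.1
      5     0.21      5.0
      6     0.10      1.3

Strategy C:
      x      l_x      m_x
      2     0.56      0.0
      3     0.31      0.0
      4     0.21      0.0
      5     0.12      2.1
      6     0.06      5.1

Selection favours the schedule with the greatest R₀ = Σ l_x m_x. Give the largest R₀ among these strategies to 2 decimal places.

Strategy A: R₀ = 0.76×0.0 + 0.41×0.0 + 0.29×1.9 + 0.15×4.4 + 0.10×1.4 = 1.3510
Strategy B: R₀ = 0.71×0.0 + 0.54×3.7 + 0.38×3.1 + 0.21×5.0 + 0.10×1.3 = 4.3560
Strategy C: R₀ = 0.56×0.0 + 0.31×0.0 + 0.21×0.0 + 0.12×2.1 + 0.06×5.1 = 0.5580
Highest R₀: strategy B with 4.3560.

4.36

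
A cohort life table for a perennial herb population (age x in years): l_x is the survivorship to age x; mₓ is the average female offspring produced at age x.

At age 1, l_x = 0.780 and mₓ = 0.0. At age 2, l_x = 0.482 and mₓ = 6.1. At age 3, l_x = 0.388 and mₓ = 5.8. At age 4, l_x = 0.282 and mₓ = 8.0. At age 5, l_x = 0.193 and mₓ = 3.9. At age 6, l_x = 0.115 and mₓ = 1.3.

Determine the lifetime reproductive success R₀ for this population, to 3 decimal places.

8.349

R₀ = Σ l_x mₓ:
  age 1: 0.780 × 0.0 = 0.0000
  age 2: 0.482 × 6.1 = 2.9402
  age 3: 0.388 × 5.8 = 2.2504
  age 4: 0.282 × 8.0 = 2.2560
  age 5: 0.193 × 3.9 = 0.7527
  age 6: 0.115 × 1.3 = 0.1495
R₀ = 0.0000 + 2.9402 + 2.2504 + 2.2560 + 0.7527 + 0.1495 = 8.3488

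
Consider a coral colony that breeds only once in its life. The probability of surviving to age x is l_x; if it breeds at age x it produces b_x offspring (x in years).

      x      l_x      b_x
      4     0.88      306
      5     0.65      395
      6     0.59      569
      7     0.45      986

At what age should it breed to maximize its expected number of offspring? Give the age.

7

Expected offspring if breeding at age x = l_x × b_x:
  age 4: 0.88 × 306 = 269.280
  age 5: 0.65 × 395 = 256.750
  age 6: 0.59 × 569 = 335.710
  age 7: 0.45 × 986 = 443.700
Maximum at age 7 (443.700).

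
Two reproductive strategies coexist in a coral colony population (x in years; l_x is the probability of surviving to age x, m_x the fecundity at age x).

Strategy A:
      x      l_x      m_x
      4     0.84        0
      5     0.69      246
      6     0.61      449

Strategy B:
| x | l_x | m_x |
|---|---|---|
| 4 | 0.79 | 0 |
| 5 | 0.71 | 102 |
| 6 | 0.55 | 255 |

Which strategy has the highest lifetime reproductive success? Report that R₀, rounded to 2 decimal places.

Strategy A: R₀ = 0.84×0 + 0.69×246 + 0.61×449 = 443.6300
Strategy B: R₀ = 0.79×0 + 0.71×102 + 0.55×255 = 212.6700
Highest R₀: strategy A with 443.6300.

443.63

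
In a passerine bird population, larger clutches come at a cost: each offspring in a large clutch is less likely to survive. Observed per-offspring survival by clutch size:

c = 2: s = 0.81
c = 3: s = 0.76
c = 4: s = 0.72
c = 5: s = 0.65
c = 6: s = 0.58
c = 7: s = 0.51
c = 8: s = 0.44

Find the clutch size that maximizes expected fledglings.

7

Expected fledglings = c × s(c):
  c=2: 2 × 0.81 = 1.620
  c=3: 3 × 0.76 = 2.280
  c=4: 4 × 0.72 = 2.880
  c=5: 5 × 0.65 = 3.250
  c=6: 6 × 0.58 = 3.480
  c=7: 7 × 0.51 = 3.570
  c=8: 8 × 0.44 = 3.520
Maximum at c = 7 (3.570 fledglings).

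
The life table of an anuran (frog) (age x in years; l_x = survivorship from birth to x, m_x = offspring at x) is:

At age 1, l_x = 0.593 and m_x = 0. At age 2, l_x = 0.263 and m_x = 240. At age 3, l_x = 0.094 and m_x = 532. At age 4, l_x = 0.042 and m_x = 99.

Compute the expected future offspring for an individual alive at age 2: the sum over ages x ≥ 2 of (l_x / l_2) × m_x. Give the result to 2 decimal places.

l_2 = 0.263. Conditional survival from age 2 to x is l_x / l_2.
  x=2: (0.263/0.263) × 240 = 240.0000
  x=3: (0.094/0.263) × 532 = 190.1445
  x=4: (0.042/0.263) × 99 = 15.8099
Sum = 240.0000 + 190.1445 + 15.8099 = 445.9544

445.95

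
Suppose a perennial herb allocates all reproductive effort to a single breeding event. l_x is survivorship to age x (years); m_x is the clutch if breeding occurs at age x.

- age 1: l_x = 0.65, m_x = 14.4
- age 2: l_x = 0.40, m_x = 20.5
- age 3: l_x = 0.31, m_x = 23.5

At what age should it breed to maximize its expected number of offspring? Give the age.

1

Expected offspring if breeding at age x = l_x × m_x:
  age 1: 0.65 × 14.4 = 9.360
  age 2: 0.40 × 20.5 = 8.200
  age 3: 0.31 × 23.5 = 7.285
Maximum at age 1 (9.360).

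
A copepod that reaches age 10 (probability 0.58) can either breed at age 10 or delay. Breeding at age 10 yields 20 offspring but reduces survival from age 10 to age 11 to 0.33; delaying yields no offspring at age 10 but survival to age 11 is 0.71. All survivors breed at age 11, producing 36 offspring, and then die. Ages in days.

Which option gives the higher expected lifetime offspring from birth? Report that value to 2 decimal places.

18.49

breed at age 10: R₀ = 0.58 × (20 + 0.33 × 36) = 0.58 × 31.8800 = 18.4904
delay to age 11: R₀ = 0.58 × (0.71 × 36) = 0.58 × 25.5600 = 14.8248
Higher: breed at age 10 (18.4904).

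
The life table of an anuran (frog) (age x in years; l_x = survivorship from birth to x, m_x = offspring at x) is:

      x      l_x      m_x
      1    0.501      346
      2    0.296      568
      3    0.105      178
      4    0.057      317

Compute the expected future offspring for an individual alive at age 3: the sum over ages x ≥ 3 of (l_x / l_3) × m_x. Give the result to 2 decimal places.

350.09

l_3 = 0.105. Conditional survival from age 3 to x is l_x / l_3.
  x=3: (0.105/0.105) × 178 = 178.0000
  x=4: (0.057/0.105) × 317 = 172.0857
Sum = 178.0000 + 172.0857 = 350.0857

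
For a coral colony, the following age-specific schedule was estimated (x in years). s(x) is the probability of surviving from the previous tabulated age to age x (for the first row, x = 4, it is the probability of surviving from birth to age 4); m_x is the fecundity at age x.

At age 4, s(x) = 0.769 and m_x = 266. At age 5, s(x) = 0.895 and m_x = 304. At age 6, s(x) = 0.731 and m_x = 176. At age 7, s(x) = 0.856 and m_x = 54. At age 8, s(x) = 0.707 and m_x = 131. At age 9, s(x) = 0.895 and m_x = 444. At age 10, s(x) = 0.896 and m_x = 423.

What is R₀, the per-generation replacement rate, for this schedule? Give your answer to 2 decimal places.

Survivorship from birth: l_x = s_4·s_5·…·s_x.
  l_4 = 0.76900
  l_5 = 0.68826
  l_6 = 0.50311
  l_7 = 0.43067
  l_8 = 0.30448
  l_9 = 0.27251
  l_10 = 0.24417
R₀ = Σ l_x m_x:
  age 4: 0.76900 × 266 = 204.5540
  age 5: 0.68826 × 304 = 209.2310
  age 6: 0.50311 × 176 = 88.5474
  age 7: 0.43067 × 54 = 23.2562
  age 8: 0.30448 × 131 = 39.8869
  age 9: 0.27251 × 444 = 120.9944
  age 10: 0.24417 × 423 = 103.2839
R₀ = 204.5540 + 209.2310 + 88.5474 + 23.2562 + 39.8869 + 120.9944 + 103.2839 = 789.7538

789.75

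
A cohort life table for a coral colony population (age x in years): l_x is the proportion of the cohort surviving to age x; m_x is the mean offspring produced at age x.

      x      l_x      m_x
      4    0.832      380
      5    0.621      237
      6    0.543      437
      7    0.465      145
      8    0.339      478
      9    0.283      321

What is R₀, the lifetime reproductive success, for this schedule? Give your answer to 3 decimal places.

R₀ = Σ l_x m_x:
  age 4: 0.832 × 380 = 316.1600
  age 5: 0.621 × 237 = 147.1770
  age 6: 0.543 × 437 = 237.2910
  age 7: 0.465 × 145 = 67.4250
  age 8: 0.339 × 478 = 162.0420
  age 9: 0.283 × 321 = 90.8430
R₀ = 316.1600 + 147.1770 + 237.2910 + 67.4250 + 162.0420 + 90.8430 = 1020.9380

1020.938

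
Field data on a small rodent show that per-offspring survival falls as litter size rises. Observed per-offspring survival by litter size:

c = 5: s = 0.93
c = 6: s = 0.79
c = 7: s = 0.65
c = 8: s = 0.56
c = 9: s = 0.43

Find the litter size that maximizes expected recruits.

6

Expected recruits = c × s(c):
  c=5: 5 × 0.93 = 4.650
  c=6: 6 × 0.79 = 4.740
  c=7: 7 × 0.65 = 4.550
  c=8: 8 × 0.56 = 4.480
  c=9: 9 × 0.43 = 3.870
Maximum at c = 6 (4.740 recruits).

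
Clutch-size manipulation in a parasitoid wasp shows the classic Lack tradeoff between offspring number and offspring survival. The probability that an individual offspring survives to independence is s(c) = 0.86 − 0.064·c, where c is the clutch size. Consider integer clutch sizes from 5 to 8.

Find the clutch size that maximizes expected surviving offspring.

Expected surviving offspring = c × s(c):
  c=5: 5 × 0.540 = 2.700
  c=6: 6 × 0.476 = 2.856
  c=7: 7 × 0.412 = 2.884
  c=8: 8 × 0.348 = 2.784
Maximum at c = 7 (2.884 surviving offspring).

7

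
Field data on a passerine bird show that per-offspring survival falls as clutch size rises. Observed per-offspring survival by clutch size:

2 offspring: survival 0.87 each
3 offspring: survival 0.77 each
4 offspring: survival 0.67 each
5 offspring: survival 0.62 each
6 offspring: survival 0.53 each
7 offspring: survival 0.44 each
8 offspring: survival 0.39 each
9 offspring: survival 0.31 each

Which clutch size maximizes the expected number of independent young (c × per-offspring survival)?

6

Expected independent young = c × s(c):
  c=2: 2 × 0.87 = 1.740
  c=3: 3 × 0.77 = 2.310
  c=4: 4 × 0.67 = 2.680
  c=5: 5 × 0.62 = 3.100
  c=6: 6 × 0.53 = 3.180
  c=7: 7 × 0.44 = 3.080
  c=8: 8 × 0.39 = 3.120
  c=9: 9 × 0.31 = 2.790
Maximum at c = 6 (3.180 independent young).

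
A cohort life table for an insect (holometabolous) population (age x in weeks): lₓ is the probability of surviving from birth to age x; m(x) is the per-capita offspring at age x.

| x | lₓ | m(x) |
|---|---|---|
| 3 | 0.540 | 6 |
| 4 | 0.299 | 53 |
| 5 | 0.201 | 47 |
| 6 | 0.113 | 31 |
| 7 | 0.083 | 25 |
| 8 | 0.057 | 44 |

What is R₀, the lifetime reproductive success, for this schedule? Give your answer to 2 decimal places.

36.62

R₀ = Σ lₓ m(x):
  age 3: 0.540 × 6 = 3.2400
  age 4: 0.299 × 53 = 15.8470
  age 5: 0.201 × 47 = 9.4470
  age 6: 0.113 × 31 = 3.5030
  age 7: 0.083 × 25 = 2.0750
  age 8: 0.057 × 44 = 2.5080
R₀ = 3.2400 + 15.8470 + 9.4470 + 3.5030 + 2.0750 + 2.5080 = 36.6200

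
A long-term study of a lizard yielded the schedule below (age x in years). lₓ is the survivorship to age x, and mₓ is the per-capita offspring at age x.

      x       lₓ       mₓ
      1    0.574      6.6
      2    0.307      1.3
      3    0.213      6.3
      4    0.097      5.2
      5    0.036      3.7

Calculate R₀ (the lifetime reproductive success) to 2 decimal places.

6.17

R₀ = Σ lₓ mₓ:
  age 1: 0.574 × 6.6 = 3.7884
  age 2: 0.307 × 1.3 = 0.3991
  age 3: 0.213 × 6.3 = 1.3419
  age 4: 0.097 × 5.2 = 0.5044
  age 5: 0.036 × 3.7 = 0.1332
R₀ = 3.7884 + 0.3991 + 1.3419 + 0.5044 + 0.1332 = 6.1670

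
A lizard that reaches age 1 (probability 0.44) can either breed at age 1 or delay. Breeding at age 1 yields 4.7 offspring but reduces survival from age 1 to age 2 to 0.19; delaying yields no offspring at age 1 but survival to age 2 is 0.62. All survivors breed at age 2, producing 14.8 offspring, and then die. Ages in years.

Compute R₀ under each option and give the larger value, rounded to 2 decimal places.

4.04

breed at age 1: R₀ = 0.44 × (4.7 + 0.19 × 14.8) = 0.44 × 7.5120 = 3.3053
delay to age 2: R₀ = 0.44 × (0.62 × 14.8) = 0.44 × 9.1760 = 4.0374
Higher: delay to age 2 (4.0374).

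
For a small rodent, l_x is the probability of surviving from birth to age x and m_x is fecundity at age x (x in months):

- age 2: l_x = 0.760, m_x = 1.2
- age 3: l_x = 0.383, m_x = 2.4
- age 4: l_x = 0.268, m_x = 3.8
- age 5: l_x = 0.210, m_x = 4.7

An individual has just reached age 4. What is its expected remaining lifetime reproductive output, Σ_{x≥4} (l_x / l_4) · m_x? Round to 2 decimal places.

7.48

l_4 = 0.268. Conditional survival from age 4 to x is l_x / l_4.
  x=4: (0.268/0.268) × 3.8 = 3.8000
  x=5: (0.210/0.268) × 4.7 = 3.6828
Sum = 3.8000 + 3.6828 = 7.4828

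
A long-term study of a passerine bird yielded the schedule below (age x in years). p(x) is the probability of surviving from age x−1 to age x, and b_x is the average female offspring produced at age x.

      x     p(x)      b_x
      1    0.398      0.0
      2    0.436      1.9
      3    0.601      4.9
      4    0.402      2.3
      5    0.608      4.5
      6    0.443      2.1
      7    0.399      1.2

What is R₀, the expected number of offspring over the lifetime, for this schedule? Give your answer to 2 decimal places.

1.08

Survivorship from birth: l_x = p_1·p_2·…·p_x.
  l_1 = 0.39800
  l_2 = 0.17353
  l_3 = 0.10429
  l_4 = 0.04192
  l_5 = 0.02549
  l_6 = 0.01129
  l_7 = 0.00451
R₀ = Σ l_x b_x:
  age 1: 0.39800 × 0.0 = 0.0000
  age 2: 0.17353 × 1.9 = 0.3297
  age 3: 0.10429 × 4.9 = 0.5110
  age 4: 0.04192 × 2.3 = 0.0964
  age 5: 0.02549 × 4.5 = 0.1147
  age 6: 0.01129 × 2.1 = 0.0237
  age 7: 0.00451 × 1.2 = 0.0054
R₀ = 0.0000 + 0.3297 + 0.5110 + 0.0964 + 0.1147 + 0.0237 + 0.0054 = 1.0810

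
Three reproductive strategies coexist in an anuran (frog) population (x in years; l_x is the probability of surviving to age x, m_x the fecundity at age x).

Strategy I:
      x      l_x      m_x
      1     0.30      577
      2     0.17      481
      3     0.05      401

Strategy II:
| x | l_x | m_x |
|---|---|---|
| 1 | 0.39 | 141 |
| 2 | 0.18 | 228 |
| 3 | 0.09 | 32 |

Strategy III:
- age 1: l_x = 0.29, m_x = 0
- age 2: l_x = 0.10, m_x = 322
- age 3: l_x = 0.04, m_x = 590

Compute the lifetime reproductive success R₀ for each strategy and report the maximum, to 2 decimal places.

Strategy I: R₀ = 0.30×577 + 0.17×481 + 0.05×401 = 274.9200
Strategy II: R₀ = 0.39×141 + 0.18×228 + 0.09×32 = 98.9100
Strategy III: R₀ = 0.29×0 + 0.10×322 + 0.04×590 = 55.8000
Highest R₀: strategy I with 274.9200.

274.92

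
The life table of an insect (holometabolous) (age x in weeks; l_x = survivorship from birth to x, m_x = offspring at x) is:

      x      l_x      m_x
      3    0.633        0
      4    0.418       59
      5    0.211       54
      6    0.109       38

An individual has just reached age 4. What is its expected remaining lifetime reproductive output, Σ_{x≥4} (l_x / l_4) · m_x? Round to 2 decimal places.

96.17

l_4 = 0.418. Conditional survival from age 4 to x is l_x / l_4.
  x=4: (0.418/0.418) × 59 = 59.0000
  x=5: (0.211/0.418) × 54 = 27.2584
  x=6: (0.109/0.418) × 38 = 9.9091
Sum = 59.0000 + 27.2584 + 9.9091 = 96.1675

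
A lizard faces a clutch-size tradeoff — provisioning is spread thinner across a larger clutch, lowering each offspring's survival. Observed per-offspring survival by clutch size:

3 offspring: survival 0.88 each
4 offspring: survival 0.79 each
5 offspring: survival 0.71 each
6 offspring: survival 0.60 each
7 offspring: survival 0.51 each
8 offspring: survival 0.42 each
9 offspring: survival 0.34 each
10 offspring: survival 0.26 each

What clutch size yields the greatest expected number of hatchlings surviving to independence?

6

Expected hatchlings surviving to independence = c × s(c):
  c=3: 3 × 0.88 = 2.640
  c=4: 4 × 0.79 = 3.160
  c=5: 5 × 0.71 = 3.550
  c=6: 6 × 0.60 = 3.600
  c=7: 7 × 0.51 = 3.570
  c=8: 8 × 0.42 = 3.360
  c=9: 9 × 0.34 = 3.060
  c=10: 10 × 0.26 = 2.600
Maximum at c = 6 (3.600 hatchlings surviving to independence).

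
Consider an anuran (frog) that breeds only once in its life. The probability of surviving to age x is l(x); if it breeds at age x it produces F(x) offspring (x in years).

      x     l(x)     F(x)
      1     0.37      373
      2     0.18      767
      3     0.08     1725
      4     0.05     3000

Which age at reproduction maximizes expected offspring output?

Expected offspring if breeding at age x = l(x) × F(x):
  age 1: 0.37 × 373 = 138.010
  age 2: 0.18 × 767 = 138.060
  age 3: 0.08 × 1725 = 138.000
  age 4: 0.05 × 3000 = 150.000
Maximum at age 4 (150.000).

4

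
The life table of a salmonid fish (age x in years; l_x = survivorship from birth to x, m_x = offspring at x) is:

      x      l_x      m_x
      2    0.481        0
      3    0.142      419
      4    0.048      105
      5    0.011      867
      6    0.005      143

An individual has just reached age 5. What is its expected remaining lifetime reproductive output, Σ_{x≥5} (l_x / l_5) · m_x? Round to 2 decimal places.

l_5 = 0.011. Conditional survival from age 5 to x is l_x / l_5.
  x=5: (0.011/0.011) × 867 = 867.0000
  x=6: (0.005/0.011) × 143 = 65.0000
Sum = 867.0000 + 65.0000 = 932.0000

932.00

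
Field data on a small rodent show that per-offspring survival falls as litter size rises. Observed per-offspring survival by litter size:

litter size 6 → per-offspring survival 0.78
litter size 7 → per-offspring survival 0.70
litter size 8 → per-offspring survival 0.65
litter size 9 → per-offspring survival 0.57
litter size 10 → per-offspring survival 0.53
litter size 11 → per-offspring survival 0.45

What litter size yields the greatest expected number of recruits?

Expected recruits = c × s(c):
  c=6: 6 × 0.78 = 4.680
  c=7: 7 × 0.70 = 4.900
  c=8: 8 × 0.65 = 5.200
  c=9: 9 × 0.57 = 5.130
  c=10: 10 × 0.53 = 5.300
  c=11: 11 × 0.45 = 4.950
Maximum at c = 10 (5.300 recruits).

10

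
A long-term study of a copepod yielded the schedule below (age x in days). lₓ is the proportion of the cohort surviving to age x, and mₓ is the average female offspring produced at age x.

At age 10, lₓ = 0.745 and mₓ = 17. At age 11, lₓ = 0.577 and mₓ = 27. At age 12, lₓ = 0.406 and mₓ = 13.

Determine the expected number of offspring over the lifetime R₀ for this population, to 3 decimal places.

33.522

R₀ = Σ lₓ mₓ:
  age 10: 0.745 × 17 = 12.6650
  age 11: 0.577 × 27 = 15.5790
  age 12: 0.406 × 13 = 5.2780
R₀ = 12.6650 + 15.5790 + 5.2780 = 33.5220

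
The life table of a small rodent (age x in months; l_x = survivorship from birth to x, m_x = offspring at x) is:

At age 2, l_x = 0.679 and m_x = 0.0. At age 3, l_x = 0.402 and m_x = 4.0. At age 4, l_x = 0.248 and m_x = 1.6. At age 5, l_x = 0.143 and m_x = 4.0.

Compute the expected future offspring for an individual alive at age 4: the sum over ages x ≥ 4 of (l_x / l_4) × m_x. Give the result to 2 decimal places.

l_4 = 0.248. Conditional survival from age 4 to x is l_x / l_4.
  x=4: (0.248/0.248) × 1.6 = 1.6000
  x=5: (0.143/0.248) × 4.0 = 2.3065
Sum = 1.6000 + 2.3065 = 3.9065

3.91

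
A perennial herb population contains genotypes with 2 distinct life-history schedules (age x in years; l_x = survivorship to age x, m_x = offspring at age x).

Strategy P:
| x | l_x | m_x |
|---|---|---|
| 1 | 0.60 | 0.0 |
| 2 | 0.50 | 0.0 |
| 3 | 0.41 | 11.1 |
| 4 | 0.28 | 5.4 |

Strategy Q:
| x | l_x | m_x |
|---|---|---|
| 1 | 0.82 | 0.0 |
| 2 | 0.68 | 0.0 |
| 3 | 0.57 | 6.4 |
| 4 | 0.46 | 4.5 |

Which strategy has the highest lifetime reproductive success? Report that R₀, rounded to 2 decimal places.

Strategy P: R₀ = 0.60×0.0 + 0.50×0.0 + 0.41×11.1 + 0.28×5.4 = 6.0630
Strategy Q: R₀ = 0.82×0.0 + 0.68×0.0 + 0.57×6.4 + 0.46×4.5 = 5.7180
Highest R₀: strategy P with 6.0630.

6.06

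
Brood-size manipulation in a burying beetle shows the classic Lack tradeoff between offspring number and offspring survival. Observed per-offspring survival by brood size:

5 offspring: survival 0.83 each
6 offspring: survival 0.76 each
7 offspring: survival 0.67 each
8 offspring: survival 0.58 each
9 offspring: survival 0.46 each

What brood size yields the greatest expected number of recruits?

7

Expected recruits = c × s(c):
  c=5: 5 × 0.83 = 4.150
  c=6: 6 × 0.76 = 4.560
  c=7: 7 × 0.67 = 4.690
  c=8: 8 × 0.58 = 4.640
  c=9: 9 × 0.46 = 4.140
Maximum at c = 7 (4.690 recruits).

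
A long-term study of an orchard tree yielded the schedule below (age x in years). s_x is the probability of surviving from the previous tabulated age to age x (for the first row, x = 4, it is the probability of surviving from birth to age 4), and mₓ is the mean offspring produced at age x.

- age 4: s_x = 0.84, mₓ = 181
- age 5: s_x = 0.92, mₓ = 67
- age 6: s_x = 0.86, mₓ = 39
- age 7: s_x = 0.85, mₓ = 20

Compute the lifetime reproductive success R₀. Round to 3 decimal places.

Survivorship from birth: l_x = s_4·s_5·…·s_x.
  l_4 = 0.84000
  l_5 = 0.77280
  l_6 = 0.66461
  l_7 = 0.56492
R₀ = Σ l_x mₓ:
  age 4: 0.84000 × 181 = 152.0400
  age 5: 0.77280 × 67 = 51.7776
  age 6: 0.66461 × 39 = 25.9198
  age 7: 0.56492 × 20 = 11.2984
R₀ = 152.0400 + 51.7776 + 25.9198 + 11.2984 = 241.0358

241.036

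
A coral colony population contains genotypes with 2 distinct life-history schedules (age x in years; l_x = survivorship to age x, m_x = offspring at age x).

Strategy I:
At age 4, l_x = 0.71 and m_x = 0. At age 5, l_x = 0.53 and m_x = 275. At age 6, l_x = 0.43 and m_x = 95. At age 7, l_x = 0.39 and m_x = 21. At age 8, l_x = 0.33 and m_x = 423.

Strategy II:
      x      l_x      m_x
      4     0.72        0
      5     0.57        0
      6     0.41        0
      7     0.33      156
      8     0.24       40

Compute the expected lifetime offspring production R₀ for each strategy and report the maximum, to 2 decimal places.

Strategy I: R₀ = 0.71×0 + 0.53×275 + 0.43×95 + 0.39×21 + 0.33×423 = 334.3800
Strategy II: R₀ = 0.72×0 + 0.57×0 + 0.41×0 + 0.33×156 + 0.24×40 = 61.0800
Highest R₀: strategy I with 334.3800.

334.38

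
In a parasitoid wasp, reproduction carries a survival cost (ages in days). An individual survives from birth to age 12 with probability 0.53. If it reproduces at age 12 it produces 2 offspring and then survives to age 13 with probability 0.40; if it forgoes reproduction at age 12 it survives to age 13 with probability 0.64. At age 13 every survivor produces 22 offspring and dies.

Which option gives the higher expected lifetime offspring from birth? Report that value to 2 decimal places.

7.46

breed at age 12: R₀ = 0.53 × (2 + 0.40 × 22) = 0.53 × 10.8000 = 5.7240
delay to age 13: R₀ = 0.53 × (0.64 × 22) = 0.53 × 14.0800 = 7.4624
Higher: delay to age 13 (7.4624).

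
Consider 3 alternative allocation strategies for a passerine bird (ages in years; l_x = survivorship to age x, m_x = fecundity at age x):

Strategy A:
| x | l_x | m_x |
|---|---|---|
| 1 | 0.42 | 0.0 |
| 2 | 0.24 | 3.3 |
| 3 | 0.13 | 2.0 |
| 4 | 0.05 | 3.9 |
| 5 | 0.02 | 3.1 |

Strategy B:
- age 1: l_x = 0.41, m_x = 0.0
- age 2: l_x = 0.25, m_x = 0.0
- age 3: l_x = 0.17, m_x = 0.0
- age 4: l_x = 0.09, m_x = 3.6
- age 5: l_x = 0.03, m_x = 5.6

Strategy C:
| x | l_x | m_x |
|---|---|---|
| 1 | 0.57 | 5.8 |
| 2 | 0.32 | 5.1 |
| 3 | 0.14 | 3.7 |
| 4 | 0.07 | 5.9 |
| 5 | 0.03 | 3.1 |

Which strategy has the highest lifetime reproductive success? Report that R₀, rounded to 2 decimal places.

5.96

Strategy A: R₀ = 0.42×0.0 + 0.24×3.3 + 0.13×2.0 + 0.05×3.9 + 0.02×3.1 = 1.3090
Strategy B: R₀ = 0.41×0.0 + 0.25×0.0 + 0.17×0.0 + 0.09×3.6 + 0.03×5.6 = 0.4920
Strategy C: R₀ = 0.57×5.8 + 0.32×5.1 + 0.14×3.7 + 0.07×5.9 + 0.03×3.1 = 5.9620
Highest R₀: strategy C with 5.9620.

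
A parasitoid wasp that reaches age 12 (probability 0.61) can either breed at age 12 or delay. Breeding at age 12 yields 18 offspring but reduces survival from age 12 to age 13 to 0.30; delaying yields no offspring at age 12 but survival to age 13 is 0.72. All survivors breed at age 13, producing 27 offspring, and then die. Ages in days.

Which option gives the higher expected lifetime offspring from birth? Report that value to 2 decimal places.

breed at age 12: R₀ = 0.61 × (18 + 0.30 × 27) = 0.61 × 26.1000 = 15.9210
delay to age 13: R₀ = 0.61 × (0.72 × 27) = 0.61 × 19.4400 = 11.8584
Higher: breed at age 12 (15.9210).

15.92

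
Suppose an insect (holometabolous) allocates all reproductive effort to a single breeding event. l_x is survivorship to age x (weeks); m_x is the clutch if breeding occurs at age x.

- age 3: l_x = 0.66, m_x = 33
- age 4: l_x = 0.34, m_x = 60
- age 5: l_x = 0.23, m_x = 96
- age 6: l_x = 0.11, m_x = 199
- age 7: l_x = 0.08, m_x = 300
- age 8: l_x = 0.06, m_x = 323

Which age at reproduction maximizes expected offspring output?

Expected offspring if breeding at age x = l_x × m_x:
  age 3: 0.66 × 33 = 21.780
  age 4: 0.34 × 60 = 20.400
  age 5: 0.23 × 96 = 22.080
  age 6: 0.11 × 199 = 21.890
  age 7: 0.08 × 300 = 24.000
  age 8: 0.06 × 323 = 19.380
Maximum at age 7 (24.000).

7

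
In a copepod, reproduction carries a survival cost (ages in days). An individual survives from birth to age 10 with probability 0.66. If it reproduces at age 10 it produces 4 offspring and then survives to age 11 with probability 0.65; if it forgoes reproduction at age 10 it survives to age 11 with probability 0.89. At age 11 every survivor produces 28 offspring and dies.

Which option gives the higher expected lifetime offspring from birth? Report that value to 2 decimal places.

16.45

breed at age 10: R₀ = 0.66 × (4 + 0.65 × 28) = 0.66 × 22.2000 = 14.6520
delay to age 11: R₀ = 0.66 × (0.89 × 28) = 0.66 × 24.9200 = 16.4472
Higher: delay to age 11 (16.4472).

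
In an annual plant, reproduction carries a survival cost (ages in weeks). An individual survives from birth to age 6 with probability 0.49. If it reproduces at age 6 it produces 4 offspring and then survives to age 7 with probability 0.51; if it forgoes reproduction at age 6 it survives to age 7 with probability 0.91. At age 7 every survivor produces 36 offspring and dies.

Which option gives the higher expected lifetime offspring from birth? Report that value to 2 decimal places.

16.05

breed at age 6: R₀ = 0.49 × (4 + 0.51 × 36) = 0.49 × 22.3600 = 10.9564
delay to age 7: R₀ = 0.49 × (0.91 × 36) = 0.49 × 32.7600 = 16.0524
Higher: delay to age 7 (16.0524).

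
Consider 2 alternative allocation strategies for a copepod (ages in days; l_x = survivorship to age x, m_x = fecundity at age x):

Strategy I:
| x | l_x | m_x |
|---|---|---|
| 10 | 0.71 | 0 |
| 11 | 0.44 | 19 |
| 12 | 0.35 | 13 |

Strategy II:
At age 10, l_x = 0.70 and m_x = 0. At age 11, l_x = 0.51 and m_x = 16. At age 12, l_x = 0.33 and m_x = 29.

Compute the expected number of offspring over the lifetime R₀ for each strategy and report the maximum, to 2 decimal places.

17.73

Strategy I: R₀ = 0.71×0 + 0.44×19 + 0.35×13 = 12.9100
Strategy II: R₀ = 0.70×0 + 0.51×16 + 0.33×29 = 17.7300
Highest R₀: strategy II with 17.7300.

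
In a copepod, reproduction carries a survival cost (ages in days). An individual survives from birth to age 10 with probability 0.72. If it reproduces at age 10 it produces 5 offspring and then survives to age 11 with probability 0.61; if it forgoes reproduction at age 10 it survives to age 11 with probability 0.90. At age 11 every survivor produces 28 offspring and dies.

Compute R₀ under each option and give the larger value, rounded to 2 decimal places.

18.14

breed at age 10: R₀ = 0.72 × (5 + 0.61 × 28) = 0.72 × 22.0800 = 15.8976
delay to age 11: R₀ = 0.72 × (0.90 × 28) = 0.72 × 25.2000 = 18.1440
Higher: delay to age 11 (18.1440).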